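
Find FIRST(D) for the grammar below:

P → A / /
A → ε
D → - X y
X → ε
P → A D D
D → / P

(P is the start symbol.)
{ '-', '/' }

From D → - X y:
  - '-' is a terminal: add '-' and stop
From D → / P:
  - '/' is a terminal: add '/' and stop

Collecting: FIRST(D) = { '-', '/' }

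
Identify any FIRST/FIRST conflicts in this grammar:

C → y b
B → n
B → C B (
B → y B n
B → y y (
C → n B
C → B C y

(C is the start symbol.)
A FIRST/FIRST conflict occurs when two productions N → α and N → β for the same non-terminal have FIRST(α) ∩ FIRST(β) ≠ ∅ (with ε ∈ FIRST of a nullable right-hand side, so two nullable alternatives also conflict).

FIRST sets of the non-terminals at (or reachable through a nullable prefix from) the front of some alternative:
  FIRST(B) = { 'n', 'y' }
  FIRST(C) = { 'n', 'y' }

Productions for C:
  C → y b: FIRST = { 'y' }
  C → n B: FIRST = { 'n' }
  C → B C y: FIRST = { 'n', 'y' }
Productions for B:
  B → n: FIRST = { 'n' }
  B → C B (: FIRST = { 'n', 'y' }
  B → y B n: FIRST = { 'y' }
  B → y y (: FIRST = { 'y' }

Conflict for C: C → y b and C → B C y
  Overlap: { 'y' }
Conflict for C: C → n B and C → B C y
  Overlap: { 'n' }
Conflict for B: B → n and B → C B (
  Overlap: { 'n' }
Conflict for B: B → C B ( and B → y B n
  Overlap: { 'y' }
Conflict for B: B → C B ( and B → y y (
  Overlap: { 'y' }
Conflict for B: B → y B n and B → y y (
  Overlap: { 'y' }

Answer: Yes. C → y b / C → B C y on { 'y' }; C → n B / C → B C y on { 'n' }; B → n / B → C B '(' on { 'n' }; B → C B '(' / B → y B n on { 'y' }; B → C B '(' / B → y y '(' on { 'y' }; B → y B n / B → y y '(' on { 'y' }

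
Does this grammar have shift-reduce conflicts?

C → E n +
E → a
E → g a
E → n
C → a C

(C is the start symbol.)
Augment with C' → C and build the canonical LR(0) collection (I0 = CLOSURE({[C' → . C]}), then GOTO on every symbol after a dot until no new states appear). It has 10 states:
  I0: { [C → . E n +], [C → . a C], [C' → . C], [E → . a], [E → . g a], [E → . n] }  — shift
  I1: { [C' → C .] }  — accept
  I2: { [C → E . n +] }  — shift
  I3: { [C → . E n +], [C → . a C], [C → a . C], [E → . a], [E → . g a], [E → . n], [E → a .] }  — shift, reduce
  I4: { [E → g . a] }  — shift
  I5: { [E → n .] }  — reduce
  I6: { [E → g a .] }  — reduce
  I7: { [C → a C .] }  — reduce
  I8: { [C → E n . +] }  — shift
  I9: { [C → E n + .] }  — reduce

I3 contains reduce item [E → a .] and shift items [C → . a C], [E → . a], [E → . g a], [E → . n] — shift-reduce conflict.

Answer: Yes — I3: [E → a .] vs [C → . a C]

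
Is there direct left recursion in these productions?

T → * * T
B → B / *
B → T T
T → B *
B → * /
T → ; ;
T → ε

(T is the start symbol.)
Yes, B is left-recursive

T → * * T: starts with '*'
B → B / *: LEFT RECURSIVE (starts with B)
B → T T: starts with T
T → B *: starts with B
B → * /: starts with '*'
T → ; ;: starts with ';'
T → ε: starts with ε

The grammar has direct left recursion on: B.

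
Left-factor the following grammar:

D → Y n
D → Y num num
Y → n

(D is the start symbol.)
Left-factoring transforms A → αβ₁ | αβ₂ into A → αA' and A' → β₁ | β₂
(α is the longest common prefix among the alternatives). Repeat until
no nonterminal has two alternatives with a common prefix.

Round 1: D has alternatives sharing prefix 'Y'. Introduce D': D → Y D'
  Add: D' → n
  Add: D' → num num

No remaining common prefixes — done.

Resulting grammar:
D → Y D'
D' → n
D' → num num
Y → n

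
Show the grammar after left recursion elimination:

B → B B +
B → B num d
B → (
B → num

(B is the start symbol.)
B → ( B'
B → num B'
B' → B + B'
B' → num d B'
B' → ε

B is directly left-recursive. The standard transformation for
  A → A α₁ | ... | A α_m | β₁ | ... | β_n
is
  A  → β₁ A' | ... | β_n A'
  A' → α₁ A' | ... | α_m A' | ε

B → ( becomes B → ( B'
B → num becomes B → num B'
B → B B + becomes B' → B + B'
B → B num d becomes B' → num d B'
Add B' → ε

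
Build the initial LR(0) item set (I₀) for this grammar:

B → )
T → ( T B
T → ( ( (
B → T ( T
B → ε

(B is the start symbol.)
{ [B → . )], [B → . T ( T], [B → .], [B' → . B], [T → . ( ( (], [T → . ( T B] }

First, augment the grammar with B' → B
I₀ = CLOSURE({ [B' → . B] }):
  [B' → . B] has the dot before B: add [B → . )], [B → . T ( T], [B → .]
  [B → . T ( T] has the dot before T: add [T → . ( T B], [T → . ( ( (]
No further items can be added.

I₀ = { [B → . )], [B → . T ( T], [B → .], [B' → . B], [T → . ( ( (], [T → . ( T B] }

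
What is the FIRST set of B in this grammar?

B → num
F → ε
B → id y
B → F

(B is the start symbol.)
{ 'id', 'num', ε }

FIRST sets of the other non-terminals involved (by the same procedure, iterated to a fixed point):
  FIRST(F) = { ε }

From B → num:
  - num is a terminal: add 'num' and stop
From B → id y:
  - id is a terminal: add 'id' and stop
From B → F:
  - F is a non-terminal: add FIRST(F) \ {ε} = { }
    F is nullable and nothing follows, so the whole right-hand side can vanish: ε ∈ FIRST(B)

Collecting: FIRST(B) = { 'id', 'num', ε }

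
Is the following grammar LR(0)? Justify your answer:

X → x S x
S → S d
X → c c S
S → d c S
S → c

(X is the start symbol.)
No. Shift-reduce conflict between [S → d c S .] and [S → S . d]

Augment with X' → X and build the canonical LR(0) collection (I0 = CLOSURE({[X' → . X]}), then GOTO on every symbol after a dot until no new states appear). It has 13 states:
  I0: { [X → . c c S], [X → . x S x], [X' → . X] }  — shift
  I1: { [X' → X .] }  — accept
  I2: { [X → c . c S] }  — shift
  I3: { [S → . S d], [S → . c], [S → . d c S], [X → x . S x] }  — shift
  I4: { [S → S . d], [X → x S . x] }  — shift
  I5: { [S → c .] }  — reduce
  I6: { [S → d . c S] }  — shift
  I7: { [S → . S d], [S → . c], [S → . d c S], [S → d c . S] }  — shift
  I8: { [S → S . d], [S → d c S .] }  — shift, reduce
  I9: { [S → S d .] }  — reduce
  I10: { [X → x S x .] }  — reduce
  I11: { [S → . S d], [S → . c], [S → . d c S], [X → c c . S] }  — shift
  I12: { [S → S . d], [X → c c S .] }  — shift, reduce

Conflict in state I8:
  Shift-reduce conflict between [S → d c S .] and [S → S . d]
So the grammar is NOT LR(0).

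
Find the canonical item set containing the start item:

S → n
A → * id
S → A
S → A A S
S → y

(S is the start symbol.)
{ [A → . * id], [S → . A A S], [S → . A], [S → . n], [S → . y], [S' → . S] }

First, augment the grammar with S' → S
I₀ = CLOSURE({ [S' → . S] }):
  [S' → . S] has the dot before S: add [S → . n], [S → . A], [S → . A A S], [S → . y]
  [S → . A] has the dot before A: add [A → . * id]
No further items can be added.

I₀ = { [A → . * id], [S → . A A S], [S → . A], [S → . n], [S → . y], [S' → . S] }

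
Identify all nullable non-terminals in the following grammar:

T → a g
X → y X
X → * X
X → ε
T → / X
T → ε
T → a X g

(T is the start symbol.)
A non-terminal is nullable if it can derive ε (the empty string): either it has an ε-production, or it has a production whose right-hand side consists entirely of nullable non-terminals.

ε-productions: X → ε, T → ε
So X, T are immediately nullable.
Every non-terminal is now nullable.
Nullable = { 'T', 'X' }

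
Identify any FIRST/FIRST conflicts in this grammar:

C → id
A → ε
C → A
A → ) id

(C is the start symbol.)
A FIRST/FIRST conflict occurs when two productions N → α and N → β for the same non-terminal have FIRST(α) ∩ FIRST(β) ≠ ∅ (with ε ∈ FIRST of a nullable right-hand side, so two nullable alternatives also conflict).

FIRST sets of the non-terminals at (or reachable through a nullable prefix from) the front of some alternative:
  FIRST(A) = { ')', ε }

Productions for C:
  C → id: FIRST = { 'id' }
  C → A: FIRST = { ')', ε }
Productions for A:
  A → ε: FIRST = { ε }
  A → ) id: FIRST = { ')' }

All alternatives of each non-terminal have pairwise disjoint FIRST sets.

Answer: No FIRST/FIRST conflicts.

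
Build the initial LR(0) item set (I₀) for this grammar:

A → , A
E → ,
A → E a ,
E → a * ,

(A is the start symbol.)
First, augment the grammar with A' → A
I₀ = CLOSURE({ [A' → . A] }):
  [A' → . A] has the dot before A: add [A → . , A], [A → . E a ,]
  [A → . E a ,] has the dot before E: add [E → . ,], [E → . a * ,]
No further items can be added.

I₀ = { [A → . , A], [A → . E a ,], [A' → . A], [E → . ,], [E → . a * ,] }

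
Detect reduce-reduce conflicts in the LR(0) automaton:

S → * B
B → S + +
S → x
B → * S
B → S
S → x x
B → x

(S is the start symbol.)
Yes — I8: [B → x .] vs [S → x .]; I11: [B → * S .] vs [B → S .]

A reduce-reduce conflict occurs when an LR(0) state has two complete items [A → α .] and [B → β .] — both call for a reduction, and with no lookahead the parser cannot choose between them.

Augment with S' → S and build the canonical LR(0) collection (I0 = CLOSURE({[S' → . S]}), then GOTO on every symbol after a dot until no new states appear). It has 12 states:
  I0: { [S → . * B], [S → . x x], [S → . x], [S' → . S] }  — shift
  I1: { [B → . * S], [B → . S + +], [B → . S], [B → . x], [S → * . B], [S → . * B], [S → . x x], [S → . x] }  — shift
  I2: { [S' → S .] }  — accept
  I3: { [S → x . x], [S → x .] }  — shift, reduce
  I4: { [S → x x .] }  — reduce
  I5: { [B → * . S], [B → . * S], [B → . S + +], [B → . S], [B → . x], [S → * . B], [S → . * B], [S → . x x], [S → . x] }  — shift
  I6: { [S → * B .] }  — reduce
  I7: { [B → S . + +], [B → S .] }  — shift, reduce
  I8: { [B → x .], [S → x . x], [S → x .] }  — shift, 2 reduces
  I9: { [B → S + . +] }  — shift
  I10: { [B → S + + .] }  — reduce
  I11: { [B → * S .], [B → S . + +], [B → S .] }  — shift, 2 reduces

I8 contains complete items [B → x .], [S → x .] — reduce-reduce conflict.
I11 contains complete items [B → * S .], [B → S .] — reduce-reduce conflict.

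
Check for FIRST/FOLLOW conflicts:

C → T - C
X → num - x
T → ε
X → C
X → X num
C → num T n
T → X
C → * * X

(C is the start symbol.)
Yes. T → X with FOLLOW(T) on { '-' }

Nullable non-terminals: T.
FIRST sets used below: FIRST(X) = { '*', '-', 'num' }

T: nullable alternative(s) T → ε; FOLLOW(T) = { '-', 'n' }
  T → ε: FIRST \ {ε} = { } — this is the only nullable alternative, skip
  T → X: FIRST \ {ε} = { '*', '-', 'num' } — overlaps FOLLOW(T) on { '-' }: CONFLICT

C, X have no nullable alternative, so no FIRST/FOLLOW check is needed there.

So the grammar has 1 FIRST/FOLLOW conflict (marked CONFLICT above).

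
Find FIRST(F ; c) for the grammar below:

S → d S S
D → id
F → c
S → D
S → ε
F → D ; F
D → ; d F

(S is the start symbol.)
FIRST sets of the non-terminals involved (from the grammar, by fixed-point iteration):
  FIRST(F) = { ';', 'c', 'id' }

To compute FIRST(F ; c), process the symbols left to right:
Symbol F is a non-terminal. Add FIRST(F) \ {ε} = { ';', 'c', 'id' }
F is not nullable (ε ∉ FIRST(F)), so stop here.
FIRST(F ; c) = { ';', 'c', 'id' }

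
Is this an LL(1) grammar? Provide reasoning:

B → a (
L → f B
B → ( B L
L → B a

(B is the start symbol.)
Yes, the grammar is LL(1).

A grammar is LL(1) if for each non-terminal N with multiple productions, the predict sets of those productions are pairwise disjoint, where PREDICT(N → α) = (FIRST(α) \ {ε}) ∪ (FOLLOW(N) if α ⇒* ε).

Relevant sets:
  FIRST(B) = { '(', 'a' }

For B:
  PREDICT(B → a '(') = { 'a' }
  PREDICT(B → '(' B L) = { '(' }
For L:
  PREDICT(L → f B) = { 'f' }
  PREDICT(L → B a) = { '(', 'a' }

All predict sets are disjoint. The grammar IS LL(1).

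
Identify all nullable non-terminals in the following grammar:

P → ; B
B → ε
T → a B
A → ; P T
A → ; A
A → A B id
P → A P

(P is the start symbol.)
A non-terminal is nullable if it can derive ε (the empty string): either it has an ε-production, or it has a production whose right-hand side consists entirely of nullable non-terminals.

ε-productions: B → ε
So B is immediately nullable.
No further non-terminal can be added: every production for the remaining non-terminals contains a terminal or a non-nullable non-terminal.
Nullable = { 'B' }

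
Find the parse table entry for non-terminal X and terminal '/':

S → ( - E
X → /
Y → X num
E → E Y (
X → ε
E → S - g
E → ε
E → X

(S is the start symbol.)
X → /, X → ε

To find M[X, '/'], we find productions for X where '/' is in the predict set (PREDICT(N → α) = (FIRST(α) \ {ε}) ∪ (FOLLOW(N) if α ⇒* ε)).

Relevant sets:
  FOLLOW(X) = { $, '-', '/', 'num' }

X → /: PREDICT = { '/' }
  '/' is in predict set, so this production goes in M[X, '/']
X → ε: PREDICT = { $, '-', '/', 'num' }
  '/' is in predict set, so this production goes in M[X, '/']

M[X, '/'] = X → /, X → ε  (a multiply-defined cell — the grammar is not LL(1))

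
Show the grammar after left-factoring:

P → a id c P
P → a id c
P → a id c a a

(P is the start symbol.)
Left-factoring transforms A → αβ₁ | αβ₂ into A → αA' and A' → β₁ | β₂
(α is the longest common prefix among the alternatives). Repeat until
no nonterminal has two alternatives with a common prefix.

Round 1: P has alternatives sharing prefix 'a id c'. Introduce P': P → a id c P'
  Add: P' → P
  Add: P' → ε
  Add: P' → a a

No remaining common prefixes — done.

Resulting grammar:
P → a id c P'
P' → P
P' → ε
P' → a a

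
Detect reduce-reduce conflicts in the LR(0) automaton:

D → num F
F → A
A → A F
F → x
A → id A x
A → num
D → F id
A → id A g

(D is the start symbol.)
Yes — I12: [A → id A x .] vs [F → x .]

A reduce-reduce conflict occurs when an LR(0) state has two complete items [A → α .] and [B → β .] — both call for a reduction, and with no lookahead the parser cannot choose between them.

Augment with D' → D and build the canonical LR(0) collection (I0 = CLOSURE({[D' → . D]}), then GOTO on every symbol after a dot until no new states appear). It has 14 states:
  I0: { [A → . A F], [A → . id A g], [A → . id A x], [A → . num], [D → . F id], [D → . num F], [D' → . D], [F → . A], [F → . x] }  — shift
  I1: { [A → . A F], [A → . id A g], [A → . id A x], [A → . num], [A → A . F], [F → . A], [F → . x], [F → A .] }  — shift, reduce
  I2: { [D' → D .] }  — accept
  I3: { [D → F . id] }  — shift
  I4: { [A → . A F], [A → . id A g], [A → . id A x], [A → . num], [A → id . A g], [A → id . A x] }  — shift
  I5: { [A → . A F], [A → . id A g], [A → . id A x], [A → . num], [A → num .], [D → num . F], [F → . A], [F → . x] }  — shift, reduce
  I6: { [F → x .] }  — reduce
  I7: { [D → num F .] }  — reduce
  I8: { [A → num .] }  — reduce
  I9: { [A → . A F], [A → . id A g], [A → . id A x], [A → . num], [A → A . F], [A → id A . g], [A → id A . x], [F → . A], [F → . x] }  — shift
  I10: { [A → A F .] }  — reduce
  I11: { [A → id A g .] }  — reduce
  I12: { [A → id A x .], [F → x .] }  — 2 reduces
  I13: { [D → F id .] }  — reduce

I12 contains complete items [A → id A x .], [F → x .] — reduce-reduce conflict.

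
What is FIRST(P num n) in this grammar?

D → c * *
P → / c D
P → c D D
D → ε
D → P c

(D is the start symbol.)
FIRST sets of the non-terminals involved (from the grammar, by fixed-point iteration):
  FIRST(P) = { '/', 'c' }

To compute FIRST(P num n), process the symbols left to right:
Symbol P is a non-terminal. Add FIRST(P) \ {ε} = { '/', 'c' }
P is not nullable (ε ∉ FIRST(P)), so stop here.
FIRST(P num n) = { '/', 'c' }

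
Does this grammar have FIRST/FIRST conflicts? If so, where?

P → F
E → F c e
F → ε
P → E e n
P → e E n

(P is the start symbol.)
A FIRST/FIRST conflict occurs when two productions N → α and N → β for the same non-terminal have FIRST(α) ∩ FIRST(β) ≠ ∅ (with ε ∈ FIRST of a nullable right-hand side, so two nullable alternatives also conflict).

FIRST sets of the non-terminals at (or reachable through a nullable prefix from) the front of some alternative:
  FIRST(F) = { ε }
  FIRST(E) = { 'c' }

Productions for P:
  P → F: FIRST = { ε }
  P → E e n: FIRST = { 'c' }
  P → e E n: FIRST = { 'e' }
E, F have only one production, so no FIRST/FIRST conflict is possible there.

All alternatives of each non-terminal have pairwise disjoint FIRST sets.

Answer: No FIRST/FIRST conflicts.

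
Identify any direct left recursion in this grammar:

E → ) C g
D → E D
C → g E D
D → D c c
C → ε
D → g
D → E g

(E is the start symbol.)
Direct left recursion occurs when N → N α for some non-terminal N (the right-hand side begins with the left-hand side itself).

E → ) C g: starts with ')'
D → E D: starts with E
C → g E D: starts with g
D → D c c: LEFT RECURSIVE (starts with D)
C → ε: starts with ε
D → g: starts with g
D → E g: starts with E

The grammar has direct left recursion on: D.

Answer: Yes, D is left-recursive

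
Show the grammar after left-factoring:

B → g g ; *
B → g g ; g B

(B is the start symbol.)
Left-factoring transforms A → αβ₁ | αβ₂ into A → αA' and A' → β₁ | β₂
(α is the longest common prefix among the alternatives). Repeat until
no nonterminal has two alternatives with a common prefix.

Round 1: B has alternatives sharing prefix 'g g ;'. Introduce B': B → g g ; B'
  Add: B' → *
  Add: B' → g B

No remaining common prefixes — done.

Resulting grammar:
B → g g ; B'
B' → *
B' → g B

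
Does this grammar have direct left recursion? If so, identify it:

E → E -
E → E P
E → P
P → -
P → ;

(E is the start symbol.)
E → E -: LEFT RECURSIVE (starts with E)
E → E P: LEFT RECURSIVE (starts with E)
E → P: starts with P
P → -: starts with '-'
P → ;: starts with ';'

The grammar has direct left recursion on: E.

Answer: Yes, E is left-recursive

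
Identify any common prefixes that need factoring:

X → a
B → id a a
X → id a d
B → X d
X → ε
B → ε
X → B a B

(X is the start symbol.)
No, left-factoring is not needed

Left-factoring is needed when two productions for the same non-terminal
share a common prefix on the right-hand side.

Productions for X:
  X → a
  X → id a d
  X → ε
  X → B a B
Productions for B:
  B → id a a
  B → X d
  B → ε

No common prefixes found.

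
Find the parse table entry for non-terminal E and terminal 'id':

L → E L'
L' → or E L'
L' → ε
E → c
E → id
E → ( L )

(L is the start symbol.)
To find M[E, 'id'], we find productions for E where 'id' is in the predict set (PREDICT(N → α) = (FIRST(α) \ {ε}) ∪ (FOLLOW(N) if α ⇒* ε)).

E → c: PREDICT = { 'c' }
E → id: PREDICT = { 'id' }
  'id' is in predict set, so this production goes in M[E, 'id']
E → ( L ): PREDICT = { '(' }

M[E, 'id'] = E → id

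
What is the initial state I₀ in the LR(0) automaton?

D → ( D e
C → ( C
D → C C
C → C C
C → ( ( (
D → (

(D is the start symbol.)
{ [C → . ( ( (], [C → . ( C], [C → . C C], [D → . ( D e], [D → . (], [D → . C C], [D' → . D] }

First, augment the grammar with D' → D
I₀ = CLOSURE({ [D' → . D] }):
  [D' → . D] has the dot before D: add [D → . ( D e], [D → . C C], [D → . (]
  [D → . C C] has the dot before C: add [C → . ( C], [C → . C C], [C → . ( ( (]
No further items can be added.

I₀ = { [C → . ( ( (], [C → . ( C], [C → . C C], [D → . ( D e], [D → . (], [D → . C C], [D' → . D] }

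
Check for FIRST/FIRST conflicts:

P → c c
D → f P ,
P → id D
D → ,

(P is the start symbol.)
No FIRST/FIRST conflicts.

A FIRST/FIRST conflict occurs when two productions N → α and N → β for the same non-terminal have FIRST(α) ∩ FIRST(β) ≠ ∅ (with ε ∈ FIRST of a nullable right-hand side, so two nullable alternatives also conflict).

Productions for P:
  P → c c: FIRST = { 'c' }
  P → id D: FIRST = { 'id' }
Productions for D:
  D → f P ,: FIRST = { 'f' }
  D → ,: FIRST = { ',' }

All alternatives of each non-terminal have pairwise disjoint FIRST sets.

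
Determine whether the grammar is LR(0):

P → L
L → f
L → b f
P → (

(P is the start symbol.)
Augment with P' → P and build the canonical LR(0) collection (I0 = CLOSURE({[P' → . P]}), then GOTO on every symbol after a dot until no new states appear). It has 7 states:
  I0: { [L → . b f], [L → . f], [P → . (], [P → . L], [P' → . P] }  — shift
  I1: { [P → ( .] }  — reduce
  I2: { [P → L .] }  — reduce
  I3: { [P' → P .] }  — accept
  I4: { [L → b . f] }  — shift
  I5: { [L → f .] }  — reduce
  I6: { [L → b f .] }  — reduce

Every state is either a pure shift/goto state or contains exactly one complete item and nothing to shift — no conflicts. The grammar is LR(0).

Answer: Yes, the grammar is LR(0)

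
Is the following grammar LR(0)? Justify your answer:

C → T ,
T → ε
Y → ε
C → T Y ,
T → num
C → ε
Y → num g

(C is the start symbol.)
No. Shift-reduce conflict between [C → .] and [T → . num]

A grammar is LR(0) if no state in the canonical LR(0) collection has:
  - both a shift item (dot before a terminal) and a complete item (shift-reduce conflict), or
  - two or more complete items (reduce-reduce conflict; the accept item [C' → C .] counts as a complete item here).

Augment with C' → C and build the canonical LR(0) collection (I0 = CLOSURE({[C' → . C]}), then GOTO on every symbol after a dot until no new states appear). It has 9 states:
  I0: { [C → . T ,], [C → . T Y ,], [C → .], [C' → . C], [T → . num], [T → .] }  — shift, 2 reduces
  I1: { [C' → C .] }  — accept
  I2: { [C → T . ,], [C → T . Y ,], [Y → . num g], [Y → .] }  — shift, reduce
  I3: { [T → num .] }  — reduce
  I4: { [C → T , .] }  — reduce
  I5: { [C → T Y . ,] }  — shift
  I6: { [Y → num . g] }  — shift
  I7: { [Y → num g .] }  — reduce
  I8: { [C → T Y , .] }  — reduce

Conflict in state I0:
  Shift-reduce conflict between [C → .] and [T → . num]
So the grammar is NOT LR(0).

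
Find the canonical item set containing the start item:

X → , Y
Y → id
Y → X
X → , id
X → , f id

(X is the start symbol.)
First, augment the grammar with X' → X
I₀ = CLOSURE({ [X' → . X] }):
  [X' → . X] has the dot before X: add [X → . , Y], [X → . , id], [X → . , f id]
No further items can be added.

I₀ = { [X → . , Y], [X → . , f id], [X → . , id], [X' → . X] }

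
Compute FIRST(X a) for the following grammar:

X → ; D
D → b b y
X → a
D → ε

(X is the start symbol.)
{ ';', 'a' }

FIRST sets of the non-terminals involved (from the grammar, by fixed-point iteration):
  FIRST(X) = { ';', 'a' }

To compute FIRST(X a), process the symbols left to right:
Symbol X is a non-terminal. Add FIRST(X) \ {ε} = { ';', 'a' }
X is not nullable (ε ∉ FIRST(X)), so stop here.
FIRST(X a) = { ';', 'a' }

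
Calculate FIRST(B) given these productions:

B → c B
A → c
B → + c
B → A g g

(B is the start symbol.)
{ '+', 'c' }

To compute FIRST(B), examine every production with B on the left-hand side, reading each right-hand side left to right until a non-nullable symbol is reached.

FIRST sets of the other non-terminals involved (by the same procedure, iterated to a fixed point):
  FIRST(A) = { 'c' }

From B → c B:
  - c is a terminal: add 'c' and stop
From B → + c:
  - '+' is a terminal: add '+' and stop
From B → A g g:
  - A is a non-terminal: add FIRST(A) \ {ε} = { 'c' }
    A is not nullable, so stop

Collecting: FIRST(B) = { '+', 'c' }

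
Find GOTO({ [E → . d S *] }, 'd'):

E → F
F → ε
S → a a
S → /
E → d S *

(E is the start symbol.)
{ [E → d . S *], [S → . /], [S → . a a] }

GOTO(I, 'd') = CLOSURE({ [A → αX.β] : [A → α.Xβ] ∈ I, X = 'd' })

Items with dot before 'd', with the dot advanced:
  [E → . d S *] → [E → d . S *]
Closure of the advanced items:
  [E → d . S *] has the dot before S: add [S → . a a], [S → . /]

GOTO = { [E → d . S *], [S → . /], [S → . a a] }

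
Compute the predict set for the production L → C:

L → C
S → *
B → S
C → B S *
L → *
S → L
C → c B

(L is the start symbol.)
{ '*', 'c' }

PREDICT(L → C) = (FIRST(RHS) \ {ε}) ∪ (FOLLOW(L) if ε ∈ FIRST(RHS), i.e. RHS ⇒* ε)
FIRST(C) = { '*', 'c' }
FIRST(C) = { '*', 'c' }
ε ∉ FIRST(C), so FOLLOW(L) is not added.
PREDICT(L → C) = { '*', 'c' }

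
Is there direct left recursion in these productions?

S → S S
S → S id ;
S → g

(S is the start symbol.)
Direct left recursion occurs when N → N α for some non-terminal N (the right-hand side begins with the left-hand side itself).

S → S S: LEFT RECURSIVE (starts with S)
S → S id ;: LEFT RECURSIVE (starts with S)
S → g: starts with g

The grammar has direct left recursion on: S.

Answer: Yes, S is left-recursive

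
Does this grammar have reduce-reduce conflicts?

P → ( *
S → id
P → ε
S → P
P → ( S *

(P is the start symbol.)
A reduce-reduce conflict occurs when an LR(0) state has two complete items [A → α .] and [B → β .] — both call for a reduction, and with no lookahead the parser cannot choose between them.

Augment with P' → P and build the canonical LR(0) collection (I0 = CLOSURE({[P' → . P]}), then GOTO on every symbol after a dot until no new states appear). It has 8 states:
  I0: { [P → . ( *], [P → . ( S *], [P → .], [P' → . P] }  — shift, reduce
  I1: { [P → ( . *], [P → ( . S *], [P → . ( *], [P → . ( S *], [P → .], [S → . P], [S → . id] }  — shift, reduce
  I2: { [P' → P .] }  — accept
  I3: { [P → ( * .] }  — reduce
  I4: { [S → P .] }  — reduce
  I5: { [P → ( S . *] }  — shift
  I6: { [S → id .] }  — reduce
  I7: { [P → ( S * .] }  — reduce

No state contains more than one complete item.

Answer: No reduce-reduce conflicts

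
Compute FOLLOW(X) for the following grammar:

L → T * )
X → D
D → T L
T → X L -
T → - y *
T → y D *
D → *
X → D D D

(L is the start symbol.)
To compute FOLLOW(X), find every occurrence of X on a right-hand side N → α X β: add FIRST(β) \ {ε}, and if β is empty or nullable also add FOLLOW(N). Iterate to a fixed point.

In T → X L -: X is followed by L '-', add FIRST(L '-') \ {ε} = { '*', '-', 'y' }

Taking the union: FOLLOW(X) = { '*', '-', 'y' }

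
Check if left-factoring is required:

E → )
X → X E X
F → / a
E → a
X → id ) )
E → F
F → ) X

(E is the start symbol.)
Left-factoring is needed when two productions for the same non-terminal
share a common prefix on the right-hand side.

Productions for E:
  E → )
  E → a
  E → F
Productions for X:
  X → X E X
  X → id ) )
Productions for F:
  F → / a
  F → ) X

No common prefixes found.

Answer: No, left-factoring is not needed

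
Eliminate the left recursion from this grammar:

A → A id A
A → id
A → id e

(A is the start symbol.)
A → id A'
A → id e A'
A' → id A A'
A' → ε

A is directly left-recursive. The standard transformation for
  A → A α₁ | ... | A α_m | β₁ | ... | β_n
is
  A  → β₁ A' | ... | β_n A'
  A' → α₁ A' | ... | α_m A' | ε

A → id becomes A → id A'
A → id e becomes A → id e A'
A → A id A becomes A' → id A A'
Add A' → ε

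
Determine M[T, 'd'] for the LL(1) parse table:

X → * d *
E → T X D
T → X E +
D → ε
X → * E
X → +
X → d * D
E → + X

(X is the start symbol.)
To find M[T, 'd'], we find productions for T where 'd' is in the predict set (PREDICT(N → α) = (FIRST(α) \ {ε}) ∪ (FOLLOW(N) if α ⇒* ε)).

Relevant sets:
  FIRST(X) = { '*', '+', 'd' }

T → X E +: PREDICT = { '*', '+', 'd' }
  'd' is in predict set, so this production goes in M[T, 'd']

M[T, 'd'] = T → X E +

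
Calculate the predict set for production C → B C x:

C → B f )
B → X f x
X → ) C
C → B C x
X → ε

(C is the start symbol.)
PREDICT(C → B C x) = (FIRST(RHS) \ {ε}) ∪ (FOLLOW(C) if ε ∈ FIRST(RHS), i.e. RHS ⇒* ε)
FIRST(B) = { ')', 'f' }
FIRST(B C x) = { ')', 'f' }
ε ∉ FIRST(B C x), so FOLLOW(C) is not added.
PREDICT(C → B C x) = { ')', 'f' }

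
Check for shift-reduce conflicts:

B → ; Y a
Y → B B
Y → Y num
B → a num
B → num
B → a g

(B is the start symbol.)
No shift-reduce conflicts

A shift-reduce conflict occurs when an LR(0) state has both:
  - a complete (reduce) item [A → α .] (dot at the end), and
  - a shift item [B → β . c γ] (dot before a terminal).

Augment with B' → B and build the canonical LR(0) collection (I0 = CLOSURE({[B' → . B]}), then GOTO on every symbol after a dot until no new states appear). It has 12 states:
  I0: { [B → . ; Y a], [B → . a g], [B → . a num], [B → . num], [B' → . B] }  — shift
  I1: { [B → . ; Y a], [B → . a g], [B → . a num], [B → . num], [B → ; . Y a], [Y → . B B], [Y → . Y num] }  — shift
  I2: { [B' → B .] }  — accept
  I3: { [B → a . g], [B → a . num] }  — shift
  I4: { [B → num .] }  — reduce
  I5: { [B → a g .] }  — reduce
  I6: { [B → a num .] }  — reduce
  I7: { [B → . ; Y a], [B → . a g], [B → . a num], [B → . num], [Y → B . B] }  — shift
  I8: { [B → ; Y . a], [Y → Y . num] }  — shift
  I9: { [B → ; Y a .] }  — reduce
  I10: { [Y → Y num .] }  — reduce
  I11: { [Y → B B .] }  — reduce

No state contains both a complete item and a shift item.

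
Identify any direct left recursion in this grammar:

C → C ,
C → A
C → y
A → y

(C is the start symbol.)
Yes, C is left-recursive

C → C ,: LEFT RECURSIVE (starts with C)
C → A: starts with A
C → y: starts with y
A → y: starts with y

The grammar has direct left recursion on: C.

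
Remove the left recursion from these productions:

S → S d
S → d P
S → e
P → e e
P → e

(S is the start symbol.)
S is directly left-recursive. The standard transformation for
  A → A α₁ | ... | A α_m | β₁ | ... | β_n
is
  A  → β₁ A' | ... | β_n A'
  A' → α₁ A' | ... | α_m A' | ε

S → d P becomes S → d P S'
S → e becomes S → e S'
S → S d becomes S' → d S'
Add S' → ε

Productions for other non-terminals are unchanged:
  P → e e
  P → e

Resulting grammar:
S → d P S'
S → e S'
S' → d S'
S' → ε
P → e e
P → e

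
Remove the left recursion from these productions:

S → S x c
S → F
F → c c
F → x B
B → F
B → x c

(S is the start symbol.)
S is directly left-recursive. The standard transformation for
  A → A α₁ | ... | A α_m | β₁ | ... | β_n
is
  A  → β₁ A' | ... | β_n A'
  A' → α₁ A' | ... | α_m A' | ε

S → F becomes S → F S'
S → S x c becomes S' → x c S'
Add S' → ε

Productions for other non-terminals are unchanged:
  F → c c
  F → x B
  B → F
  B → x c

Resulting grammar:
S → F S'
S' → x c S'
S' → ε
F → c c
F → x B
B → F
B → x c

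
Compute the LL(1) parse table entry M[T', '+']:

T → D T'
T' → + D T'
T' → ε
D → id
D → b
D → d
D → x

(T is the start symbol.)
To find M[T', '+'], we find productions for T' where '+' is in the predict set (PREDICT(N → α) = (FIRST(α) \ {ε}) ∪ (FOLLOW(N) if α ⇒* ε)).

Relevant sets:
  FOLLOW(T') = { $ }

T' → + D T': PREDICT = { '+' }
  '+' is in predict set, so this production goes in M[T', '+']
T' → ε: PREDICT = { $ }

M[T', '+'] = T' → + D T'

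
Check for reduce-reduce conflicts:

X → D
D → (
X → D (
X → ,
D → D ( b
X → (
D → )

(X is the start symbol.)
Augment with X' → X and build the canonical LR(0) collection (I0 = CLOSURE({[X' → . X]}), then GOTO on every symbol after a dot until no new states appear). It has 8 states:
  I0: { [D → . (], [D → . )], [D → . D ( b], [X → . (], [X → . ,], [X → . D (], [X → . D], [X' → . X] }  — shift
  I1: { [D → ( .], [X → ( .] }  — 2 reduces
  I2: { [D → ) .] }  — reduce
  I3: { [X → , .] }  — reduce
  I4: { [D → D . ( b], [X → D . (], [X → D .] }  — shift, reduce
  I5: { [X' → X .] }  — accept
  I6: { [D → D ( . b], [X → D ( .] }  — shift, reduce
  I7: { [D → D ( b .] }  — reduce

I1 contains complete items [D → ( .], [X → ( .] — reduce-reduce conflict.

Answer: Yes — I1: [D → ( .] vs [X → ( .]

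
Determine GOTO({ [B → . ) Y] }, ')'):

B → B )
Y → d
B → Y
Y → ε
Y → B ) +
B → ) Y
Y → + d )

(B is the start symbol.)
GOTO(I, ')') = CLOSURE({ [A → αX.β] : [A → α.Xβ] ∈ I, X = ')' })

Items with dot before ')', with the dot advanced:
  [B → . ) Y] → [B → ) . Y]
Closure of the advanced items:
  [B → ) . Y] has the dot before Y: add [Y → . d], [Y → .], [Y → . B ) +], [Y → . + d )]
  [Y → . B ) +] has the dot before B: add [B → . B )], [B → . Y], [B → . ) Y]

GOTO = { [B → ) . Y], [B → . ) Y], [B → . B )], [B → . Y], [Y → . + d )], [Y → . B ) +], [Y → . d], [Y → .] }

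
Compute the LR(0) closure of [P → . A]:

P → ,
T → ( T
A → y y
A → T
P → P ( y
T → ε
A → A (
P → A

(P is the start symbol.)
{ [A → . A (], [A → . T], [A → . y y], [P → . A], [T → . ( T], [T → .] }

Start with: [P → . A]
  [P → . A] has the dot before A: add [A → . y y], [A → . T], [A → . A (]
  [A → . T] has the dot before T: add [T → . ( T], [T → .]
No further items can be added.

CLOSURE = { [A → . A (], [A → . T], [A → . y y], [P → . A], [T → . ( T], [T → .] }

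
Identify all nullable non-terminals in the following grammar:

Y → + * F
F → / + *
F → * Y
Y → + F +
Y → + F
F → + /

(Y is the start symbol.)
There are no ε-productions, so no non-terminal can derive ε.
No non-terminals are nullable.

Answer: None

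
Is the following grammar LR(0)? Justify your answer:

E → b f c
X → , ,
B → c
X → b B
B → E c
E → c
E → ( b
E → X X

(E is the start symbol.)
No. Reduce-reduce conflict: [B → c .] and [E → c .]

A grammar is LR(0) if no state in the canonical LR(0) collection has:
  - both a shift item (dot before a terminal) and a complete item (shift-reduce conflict), or
  - two or more complete items (reduce-reduce conflict; the accept item [E' → E .] counts as a complete item here).

Augment with E' → E and build the canonical LR(0) collection (I0 = CLOSURE({[E' → . E]}), then GOTO on every symbol after a dot until no new states appear). It has 17 states:
  I0: { [E → . ( b], [E → . X X], [E → . b f c], [E → . c], [E' → . E], [X → . , ,], [X → . b B] }  — shift
  I1: { [E → ( . b] }  — shift
  I2: { [X → , . ,] }  — shift
  I3: { [E' → E .] }  — accept
  I4: { [E → X . X], [X → . , ,], [X → . b B] }  — shift
  I5: { [B → . E c], [B → . c], [E → . ( b], [E → . X X], [E → . b f c], [E → . c], [E → b . f c], [X → . , ,], [X → . b B], [X → b . B] }  — shift
  I6: { [E → c .] }  — reduce
  I7: { [X → b B .] }  — reduce
  I8: { [B → E . c] }  — shift
  I9: { [B → c .], [E → c .] }  — 2 reduces
  I10: { [E → b f . c] }  — shift
  I11: { [E → b f c .] }  — reduce
  I12: { [B → E c .] }  — reduce
  I13: { [E → X X .] }  — reduce
  I14: { [B → . E c], [B → . c], [E → . ( b], [E → . X X], [E → . b f c], [E → . c], [X → . , ,], [X → . b B], [X → b . B] }  — shift
  I15: { [X → , , .] }  — reduce
  I16: { [E → ( b .] }  — reduce

Conflict in state I9:
  Reduce-reduce conflict: [B → c .] and [E → c .]
So the grammar is NOT LR(0).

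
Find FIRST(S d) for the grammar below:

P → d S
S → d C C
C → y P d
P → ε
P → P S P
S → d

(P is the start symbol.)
FIRST sets of the non-terminals involved (from the grammar, by fixed-point iteration):
  FIRST(S) = { 'd' }

To compute FIRST(S d), process the symbols left to right:
Symbol S is a non-terminal. Add FIRST(S) \ {ε} = { 'd' }
S is not nullable (ε ∉ FIRST(S)), so stop here.
FIRST(S d) = { 'd' }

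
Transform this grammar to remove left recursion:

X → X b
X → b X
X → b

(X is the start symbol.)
X → b X X'
X → b X'
X' → b X'
X' → ε

X is directly left-recursive. The standard transformation for
  A → A α₁ | ... | A α_m | β₁ | ... | β_n
is
  A  → β₁ A' | ... | β_n A'
  A' → α₁ A' | ... | α_m A' | ε

X → b X becomes X → b X X'
X → b becomes X → b X'
X → X b becomes X' → b X'
Add X' → ε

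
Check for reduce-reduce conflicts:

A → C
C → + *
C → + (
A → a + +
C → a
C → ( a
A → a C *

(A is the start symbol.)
No reduce-reduce conflicts

A reduce-reduce conflict occurs when an LR(0) state has two complete items [A → α .] and [B → β .] — both call for a reduction, and with no lookahead the parser cannot choose between them.

Augment with A' → A and build the canonical LR(0) collection (I0 = CLOSURE({[A' → . A]}), then GOTO on every symbol after a dot until no new states appear). It has 14 states:
  I0: { [A → . C], [A → . a + +], [A → . a C *], [A' → . A], [C → . ( a], [C → . + (], [C → . + *], [C → . a] }  — shift
  I1: { [C → ( . a] }  — shift
  I2: { [C → + . (], [C → + . *] }  — shift
  I3: { [A' → A .] }  — accept
  I4: { [A → C .] }  — reduce
  I5: { [A → a . + +], [A → a . C *], [C → . ( a], [C → . + (], [C → . + *], [C → . a], [C → a .] }  — shift, reduce
  I6: { [A → a + . +], [C → + . (], [C → + . *] }  — shift
  I7: { [A → a C . *] }  — shift
  I8: { [C → a .] }  — reduce
  I9: { [A → a C * .] }  — reduce
  I10: { [C → + ( .] }  — reduce
  I11: { [C → + * .] }  — reduce
  I12: { [A → a + + .] }  — reduce
  I13: { [C → ( a .] }  — reduce

No state contains more than one complete item.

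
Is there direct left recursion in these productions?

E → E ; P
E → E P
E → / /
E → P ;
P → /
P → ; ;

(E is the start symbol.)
E → E ; P: LEFT RECURSIVE (starts with E)
E → E P: LEFT RECURSIVE (starts with E)
E → / /: starts with '/'
E → P ;: starts with P
P → /: starts with '/'
P → ; ;: starts with ';'

The grammar has direct left recursion on: E.

Answer: Yes, E is left-recursive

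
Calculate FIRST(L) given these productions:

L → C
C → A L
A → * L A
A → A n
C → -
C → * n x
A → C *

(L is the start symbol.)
{ '*', '-' }

To compute FIRST(L), examine every production with L on the left-hand side, reading each right-hand side left to right until a non-nullable symbol is reached.

FIRST sets of the other non-terminals involved (by the same procedure, iterated to a fixed point):
  FIRST(C) = { '*', '-' }

From L → C:
  - C is a non-terminal: add FIRST(C) \ {ε} = { '*', '-' }
    C is not nullable, so stop

Collecting: FIRST(L) = { '*', '-' }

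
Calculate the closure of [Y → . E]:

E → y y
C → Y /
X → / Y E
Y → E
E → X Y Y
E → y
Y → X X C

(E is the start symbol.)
{ [E → . X Y Y], [E → . y y], [E → . y], [X → . / Y E], [Y → . E] }

Start with: [Y → . E]
  [Y → . E] has the dot before E: add [E → . y y], [E → . X Y Y], [E → . y]
  [E → . X Y Y] has the dot before X: add [X → . / Y E]
No further items can be added.

CLOSURE = { [E → . X Y Y], [E → . y y], [E → . y], [X → . / Y E], [Y → . E] }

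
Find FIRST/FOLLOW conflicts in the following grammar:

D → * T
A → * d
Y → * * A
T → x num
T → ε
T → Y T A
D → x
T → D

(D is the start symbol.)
Yes. T → Y T A with FOLLOW(T) on { '*' }; T → D with FOLLOW(T) on { '*' }

A FIRST/FOLLOW conflict occurs when a non-terminal N has a nullable alternative N → β (β ⇒* ε) and another alternative N → α with FIRST(α) ∩ FOLLOW(N) ≠ ∅: on such a lookahead the parser cannot decide between expanding α and letting N vanish via β.

Nullable non-terminals: T.
FIRST sets used below: FIRST(Y) = { '*' }, FIRST(D) = { '*', 'x' }

T: nullable alternative(s) T → ε; FOLLOW(T) = { $, '*' }
  T → x num: FIRST \ {ε} = { 'x' } — disjoint from FOLLOW(T)
  T → ε: FIRST \ {ε} = { } — this is the only nullable alternative, skip
  T → Y T A: FIRST \ {ε} = { '*' } — overlaps FOLLOW(T) on { '*' }: CONFLICT
  T → D: FIRST \ {ε} = { '*', 'x' } — overlaps FOLLOW(T) on { '*' }: CONFLICT

A, D, Y have no nullable alternative, so no FIRST/FOLLOW check is needed there.

So the grammar has 2 FIRST/FOLLOW conflicts (marked CONFLICT above).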